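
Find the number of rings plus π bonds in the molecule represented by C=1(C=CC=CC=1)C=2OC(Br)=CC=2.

Molecular formula from the SMILES: C10H7BrO.
DoU = (2C + 2 + N − H − X)/2 = (2·10 + 2 + 0 − 7 − 1)/2 = 14/2 = 7.
(Structurally: 2 ring(s) + 5 π bond(s) = 7.)

7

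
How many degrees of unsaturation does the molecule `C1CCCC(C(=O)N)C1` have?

2

Molecular formula from the SMILES: C7H13NO.
DoU = (2C + 2 + N − H − X)/2 = (2·7 + 2 + 1 − 13 − 0)/2 = 4/2 = 2.
(Structurally: 1 ring(s) + 1 π bond(s) = 2.)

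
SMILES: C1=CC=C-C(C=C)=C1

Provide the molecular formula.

C8H8

Heavy atoms from the SMILES: 8 C.
Implicit hydrogens by atom environment:
  5 × C (aromatic): 1 H each → 5
  1 × C: 2 H
  1 × C: 1 H
  1 × C (aromatic): no H
  Total hydrogens = 8.
Molecular formula: C8H8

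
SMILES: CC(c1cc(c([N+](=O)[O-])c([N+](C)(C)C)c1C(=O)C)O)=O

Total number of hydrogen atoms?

17

Hydrogens are implicit in SMILES; fill each atom to its normal valence:
  5 × C: 3 H each → 15
  5 × C (aromatic): no H
  3 × O: no H
  2 × C: no H
  2 × N (charge +1): no H
  1 × C (aromatic): 1 H
  1 × O: 1 H
  1 × O (charge -1): no H
  Total hydrogens = 17.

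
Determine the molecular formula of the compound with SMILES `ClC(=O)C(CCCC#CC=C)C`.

C10H13ClO

Heavy atoms from the SMILES: 10 C, 1 Cl, 1 O.
Implicit hydrogens by atom environment:
  4 × C: 2 H each → 8
  3 × C: no H
  2 × C: 1 H each → 2
  1 × C: 3 H
  1 × Cl: no H
  1 × O: no H
  Total hydrogens = 13.
Molecular formula: C10H13ClO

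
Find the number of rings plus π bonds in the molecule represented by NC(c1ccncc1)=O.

Molecular formula from the SMILES: C6H6N2O.
DoU = (2C + 2 + N − H − X)/2 = (2·6 + 2 + 2 − 6 − 0)/2 = 10/2 = 5.
(Structurally: 1 ring(s) + 4 π bond(s) = 5.)

5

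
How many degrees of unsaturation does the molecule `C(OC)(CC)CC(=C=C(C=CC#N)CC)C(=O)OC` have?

6

Molecular formula from the SMILES: C15H21NO3.
DoU = (2C + 2 + N − H − X)/2 = (2·15 + 2 + 1 − 21 − 0)/2 = 12/2 = 6.
(Structurally: 0 ring(s) + 6 π bond(s) = 6.)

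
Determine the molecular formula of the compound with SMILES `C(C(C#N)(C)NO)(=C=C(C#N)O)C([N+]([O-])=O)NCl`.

C8H8ClN5O4

Heavy atoms from the SMILES: 8 C, 1 Cl, 5 N, 4 O.
Implicit hydrogens by atom environment:
  6 × C: no H
  2 × N: 1 H each → 2
  2 × N: no H
  2 × O: 1 H each → 2
  1 × C: 3 H
  1 × C: 1 H
  1 × Cl: no H
  1 × N (charge +1): no H
  1 × O: no H
  1 × O (charge -1): no H
  Total hydrogens = 8.
Molecular formula: C8H8ClN5O4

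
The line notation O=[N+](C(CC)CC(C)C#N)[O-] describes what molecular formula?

Heavy atoms from the SMILES: 7 C, 2 N, 2 O.
Implicit hydrogens by atom environment:
  2 × C: 3 H each → 6
  2 × C: 2 H each → 4
  2 × C: 1 H each → 2
  1 × C: no H
  1 × N: no H
  1 × N (charge +1): no H
  1 × O: no H
  1 × O (charge -1): no H
  Total hydrogens = 12.
Molecular formula: C7H12N2O2

C7H12N2O2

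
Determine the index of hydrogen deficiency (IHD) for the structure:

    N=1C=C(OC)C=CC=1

4

Molecular formula from the SMILES: C6H7NO.
DoU = (2C + 2 + N − H − X)/2 = (2·6 + 2 + 1 − 7 − 0)/2 = 8/2 = 4.
(Structurally: 1 ring(s) + 3 π bond(s) = 4.)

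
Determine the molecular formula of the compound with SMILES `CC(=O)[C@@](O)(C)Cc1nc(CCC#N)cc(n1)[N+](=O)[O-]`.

C12H14N4O4

Heavy atoms from the SMILES: 12 C, 4 N, 4 O.
Implicit hydrogens by atom environment:
  3 × C: 2 H each → 6
  3 × C (aromatic): no H
  3 × C: no H
  2 × C: 3 H each → 6
  2 × N (aromatic): no H
  2 × O: no H
  1 × C (aromatic): 1 H
  1 × N (charge +1): no H
  1 × N: no H
  1 × O: 1 H
  1 × O (charge -1): no H
  Total hydrogens = 14.
Molecular formula: C12H14N4O4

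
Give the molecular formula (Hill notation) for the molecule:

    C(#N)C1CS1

C3H3NS

Heavy atoms from the SMILES: 3 C, 1 N, 1 S.
Implicit hydrogens by atom environment:
  1 × C: 2 H
  1 × C: 1 H
  1 × C: no H
  1 × N: no H
  1 × S: no H
  Total hydrogens = 3.
Molecular formula: C3H3NS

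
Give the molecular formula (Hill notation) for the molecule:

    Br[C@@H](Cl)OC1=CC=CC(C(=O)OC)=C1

Heavy atoms from the SMILES: 1 Br, 9 C, 1 Cl, 3 O.
Implicit hydrogens by atom environment:
  4 × C (aromatic): 1 H each → 4
  3 × O: no H
  2 × C (aromatic): no H
  1 × Br: no H
  1 × C: 3 H
  1 × C: 1 H
  1 × C: no H
  1 × Cl: no H
  Total hydrogens = 8.
Molecular formula: C9H8BrClO3

C9H8BrClO3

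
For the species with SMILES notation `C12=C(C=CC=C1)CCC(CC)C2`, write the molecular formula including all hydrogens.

C12H16

Heavy atoms from the SMILES: 12 C.
Implicit hydrogens by atom environment:
  4 × C: 2 H each → 8
  4 × C (aromatic): 1 H each → 4
  2 × C (aromatic): no H
  1 × C: 3 H
  1 × C: 1 H
  Total hydrogens = 16.
Molecular formula: C12H16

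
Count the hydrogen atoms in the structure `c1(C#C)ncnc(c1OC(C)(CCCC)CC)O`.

20

Hydrogens are implicit in SMILES; fill each atom to its normal valence:
  4 × C: 2 H each → 8
  3 × C: 3 H each → 9
  3 × C (aromatic): no H
  2 × C: no H
  2 × N (aromatic): no H
  1 × C (aromatic): 1 H
  1 × C: 1 H
  1 × O: 1 H
  1 × O: no H
  Total hydrogens = 20.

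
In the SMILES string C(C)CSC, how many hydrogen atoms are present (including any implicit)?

10

Hydrogens are implicit in SMILES; fill each atom to its normal valence:
  2 × C: 3 H each → 6
  2 × C: 2 H each → 4
  1 × S: no H
  Total hydrogens = 10.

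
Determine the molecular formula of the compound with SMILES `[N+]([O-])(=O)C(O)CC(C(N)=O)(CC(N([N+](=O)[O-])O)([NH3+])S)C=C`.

Heavy atoms from the SMILES: 8 C, 5 N, 7 O, 1 S.
Implicit hydrogens by atom environment:
  3 × C: 2 H each → 6
  3 × C: no H
  3 × O: no H
  2 × C: 1 H each → 2
  2 × N (charge +1): no H
  2 × O: 1 H each → 2
  2 × O (charge -1): no H
  1 × N (charge +1): 3 H
  1 × N: 2 H
  1 × N: no H
  1 × S: 1 H
  Total hydrogens = 16.
Net charge +1.
Molecular formula: C8H16N5O7S+

C8H16N5O7S+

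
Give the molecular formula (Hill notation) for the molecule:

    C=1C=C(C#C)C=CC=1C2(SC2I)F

C10H6FIS

Heavy atoms from the SMILES: 10 C, 1 F, 1 I, 1 S.
Implicit hydrogens by atom environment:
  4 × C (aromatic): 1 H each → 4
  2 × C: 1 H each → 2
  2 × C: no H
  2 × C (aromatic): no H
  1 × F: no H
  1 × I: no H
  1 × S: no H
  Total hydrogens = 6.
Molecular formula: C10H6FIS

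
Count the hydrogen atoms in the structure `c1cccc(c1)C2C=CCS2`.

Hydrogens are implicit in SMILES; fill each atom to its normal valence:
  5 × C (aromatic): 1 H each → 5
  3 × C: 1 H each → 3
  1 × C: 2 H
  1 × C (aromatic): no H
  1 × S: no H
  Total hydrogens = 10.

10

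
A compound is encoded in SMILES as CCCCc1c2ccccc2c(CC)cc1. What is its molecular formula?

C16H20

Heavy atoms from the SMILES: 16 C.
Implicit hydrogens by atom environment:
  6 × C (aromatic): 1 H each → 6
  4 × C: 2 H each → 8
  4 × C (aromatic): no H
  2 × C: 3 H each → 6
  Total hydrogens = 20.
Molecular formula: C16H20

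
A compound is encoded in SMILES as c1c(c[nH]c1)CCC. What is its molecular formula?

Heavy atoms from the SMILES: 7 C, 1 N.
Implicit hydrogens by atom environment:
  3 × C (aromatic): 1 H each → 3
  2 × C: 2 H each → 4
  1 × C: 3 H
  1 × C (aromatic): no H
  1 × N (aromatic): 1 H
  Total hydrogens = 11.
Molecular formula: C7H11N

C7H11N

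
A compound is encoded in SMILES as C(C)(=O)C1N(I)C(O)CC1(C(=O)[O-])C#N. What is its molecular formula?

C8H8IN2O4-

Heavy atoms from the SMILES: 8 C, 1 I, 2 N, 4 O.
Implicit hydrogens by atom environment:
  4 × C: no H
  2 × C: 1 H each → 2
  2 × N: no H
  2 × O: no H
  1 × C: 3 H
  1 × C: 2 H
  1 × I: no H
  1 × O: 1 H
  1 × O (charge -1): no H
  Total hydrogens = 8.
Net charge -1.
Molecular formula: C8H8IN2O4-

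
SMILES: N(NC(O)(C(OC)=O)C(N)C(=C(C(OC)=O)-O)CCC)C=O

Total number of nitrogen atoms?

3

The symbol for nitrogen appears 3 times in the SMILES.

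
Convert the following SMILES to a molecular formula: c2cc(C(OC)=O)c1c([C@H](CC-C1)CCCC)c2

C16H22O2

Heavy atoms from the SMILES: 16 C, 2 O.
Implicit hydrogens by atom environment:
  6 × C: 2 H each → 12
  3 × C (aromatic): 1 H each → 3
  3 × C (aromatic): no H
  2 × C: 3 H each → 6
  2 × O: no H
  1 × C: 1 H
  1 × C: no H
  Total hydrogens = 22.
Molecular formula: C16H22O2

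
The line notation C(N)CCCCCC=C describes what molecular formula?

Heavy atoms from the SMILES: 8 C, 1 N.
Implicit hydrogens by atom environment:
  7 × C: 2 H each → 14
  1 × C: 1 H
  1 × N: 2 H
  Total hydrogens = 17.
Molecular formula: C8H17N

C8H17N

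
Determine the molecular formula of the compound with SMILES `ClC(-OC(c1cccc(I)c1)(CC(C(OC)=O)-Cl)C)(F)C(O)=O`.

Heavy atoms from the SMILES: 14 C, 2 Cl, 1 F, 1 I, 5 O.
Implicit hydrogens by atom environment:
  4 × C (aromatic): 1 H each → 4
  4 × C: no H
  4 × O: no H
  2 × C: 3 H each → 6
  2 × C (aromatic): no H
  2 × Cl: no H
  1 × C: 2 H
  1 × C: 1 H
  1 × F: no H
  1 × I: no H
  1 × O: 1 H
  Total hydrogens = 14.
Molecular formula: C14H14Cl2FIO5

C14H14Cl2FIO5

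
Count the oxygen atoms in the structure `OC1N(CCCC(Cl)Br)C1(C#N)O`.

2

The symbol for oxygen appears 2 times in the SMILES.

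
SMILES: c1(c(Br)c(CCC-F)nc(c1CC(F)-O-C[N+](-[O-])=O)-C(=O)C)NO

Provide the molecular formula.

C13H16BrF2N3O5

Heavy atoms from the SMILES: 1 Br, 13 C, 2 F, 3 N, 5 O.
Implicit hydrogens by atom environment:
  5 × C: 2 H each → 10
  5 × C (aromatic): no H
  3 × O: no H
  2 × F: no H
  1 × Br: no H
  1 × C: 3 H
  1 × C: 1 H
  1 × C: no H
  1 × N: 1 H
  1 × N (aromatic): no H
  1 × N (charge +1): no H
  1 × O: 1 H
  1 × O (charge -1): no H
  Total hydrogens = 16.
Molecular formula: C13H16BrF2N3O5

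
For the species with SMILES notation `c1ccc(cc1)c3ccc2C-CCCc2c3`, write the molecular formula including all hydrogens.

C16H16

Heavy atoms from the SMILES: 16 C.
Implicit hydrogens by atom environment:
  8 × C (aromatic): 1 H each → 8
  4 × C: 2 H each → 8
  4 × C (aromatic): no H
  Total hydrogens = 16.
Molecular formula: C16H16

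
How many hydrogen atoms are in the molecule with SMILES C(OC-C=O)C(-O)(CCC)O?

14

Hydrogens are implicit in SMILES; fill each atom to its normal valence:
  4 × C: 2 H each → 8
  2 × O: 1 H each → 2
  2 × O: no H
  1 × C: 3 H
  1 × C: 1 H
  1 × C: no H
  Total hydrogens = 14.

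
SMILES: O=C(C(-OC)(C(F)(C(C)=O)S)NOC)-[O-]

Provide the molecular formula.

Heavy atoms from the SMILES: 7 C, 1 F, 1 N, 5 O, 1 S.
Implicit hydrogens by atom environment:
  4 × C: no H
  4 × O: no H
  3 × C: 3 H each → 9
  1 × F: no H
  1 × N: 1 H
  1 × O (charge -1): no H
  1 × S: 1 H
  Total hydrogens = 11.
Net charge -1.
Molecular formula: C7H11FNO5S-

C7H11FNO5S-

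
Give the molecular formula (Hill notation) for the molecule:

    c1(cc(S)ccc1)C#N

C7H5NS

Heavy atoms from the SMILES: 7 C, 1 N, 1 S.
Implicit hydrogens by atom environment:
  4 × C (aromatic): 1 H each → 4
  2 × C (aromatic): no H
  1 × C: no H
  1 × N: no H
  1 × S: 1 H
  Total hydrogens = 5.
Molecular formula: C7H5NS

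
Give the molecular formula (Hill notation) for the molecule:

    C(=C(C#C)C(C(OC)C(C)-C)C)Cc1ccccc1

C18H24O

Heavy atoms from the SMILES: 18 C, 1 O.
Implicit hydrogens by atom environment:
  5 × C: 1 H each → 5
  5 × C (aromatic): 1 H each → 5
  4 × C: 3 H each → 12
  2 × C: no H
  1 × C: 2 H
  1 × C (aromatic): no H
  1 × O: no H
  Total hydrogens = 24.
Molecular formula: C18H24O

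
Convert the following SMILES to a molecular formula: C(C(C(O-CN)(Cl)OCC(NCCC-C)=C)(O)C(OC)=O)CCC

C16H31ClN2O5

Heavy atoms from the SMILES: 16 C, 1 Cl, 2 N, 5 O.
Implicit hydrogens by atom environment:
  9 × C: 2 H each → 18
  4 × C: no H
  4 × O: no H
  3 × C: 3 H each → 9
  1 × Cl: no H
  1 × N: 2 H
  1 × N: 1 H
  1 × O: 1 H
  Total hydrogens = 31.
Molecular formula: C16H31ClN2O5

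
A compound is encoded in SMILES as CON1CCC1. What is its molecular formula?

C4H9NO

Heavy atoms from the SMILES: 4 C, 1 N, 1 O.
Implicit hydrogens by atom environment:
  3 × C: 2 H each → 6
  1 × C: 3 H
  1 × N: no H
  1 × O: no H
  Total hydrogens = 9.
Molecular formula: C4H9NO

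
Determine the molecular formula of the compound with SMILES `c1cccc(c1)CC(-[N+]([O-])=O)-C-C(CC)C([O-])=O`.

Heavy atoms from the SMILES: 13 C, 1 N, 4 O.
Implicit hydrogens by atom environment:
  5 × C (aromatic): 1 H each → 5
  3 × C: 2 H each → 6
  2 × C: 1 H each → 2
  2 × O: no H
  2 × O (charge -1): no H
  1 × C: 3 H
  1 × C: no H
  1 × C (aromatic): no H
  1 × N (charge +1): no H
  Total hydrogens = 16.
Net charge -1.
Molecular formula: C13H16NO4-

C13H16NO4-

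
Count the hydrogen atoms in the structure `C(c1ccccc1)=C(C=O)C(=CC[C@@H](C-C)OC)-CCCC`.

Hydrogens are implicit in SMILES; fill each atom to its normal valence:
  5 × C: 2 H each → 10
  5 × C (aromatic): 1 H each → 5
  4 × C: 1 H each → 4
  3 × C: 3 H each → 9
  2 × C: no H
  2 × O: no H
  1 × C (aromatic): no H
  Total hydrogens = 28.

28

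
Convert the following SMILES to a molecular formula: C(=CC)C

Heavy atoms from the SMILES: 4 C.
Implicit hydrogens by atom environment:
  2 × C: 3 H each → 6
  2 × C: 1 H each → 2
  Total hydrogens = 8.
Molecular formula: C4H8

C4H8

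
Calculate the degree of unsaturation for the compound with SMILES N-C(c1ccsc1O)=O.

4

Molecular formula from the SMILES: C5H5NO2S.
DoU = (2C + 2 + N − H − X)/2 = (2·5 + 2 + 1 − 5 − 0)/2 = 8/2 = 4.
(Structurally: 1 ring(s) + 3 π bond(s) = 4.)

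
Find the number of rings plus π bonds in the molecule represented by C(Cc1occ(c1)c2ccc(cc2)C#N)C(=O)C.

Molecular formula from the SMILES: C15H13NO2.
DoU = (2C + 2 + N − H − X)/2 = (2·15 + 2 + 1 − 13 − 0)/2 = 20/2 = 10.
(Structurally: 2 ring(s) + 8 π bond(s) = 10.)

10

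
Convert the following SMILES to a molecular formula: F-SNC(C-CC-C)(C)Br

Heavy atoms from the SMILES: 1 Br, 6 C, 1 F, 1 N, 1 S.
Implicit hydrogens by atom environment:
  3 × C: 2 H each → 6
  2 × C: 3 H each → 6
  1 × Br: no H
  1 × C: no H
  1 × F: no H
  1 × N: 1 H
  1 × S: no H
  Total hydrogens = 13.
Molecular formula: C6H13BrFNS

C6H13BrFNS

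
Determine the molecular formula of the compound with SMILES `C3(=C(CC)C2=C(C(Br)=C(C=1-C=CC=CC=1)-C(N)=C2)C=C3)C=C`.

Heavy atoms from the SMILES: 1 Br, 20 C, 1 N.
Implicit hydrogens by atom environment:
  8 × C (aromatic): 1 H each → 8
  8 × C (aromatic): no H
  2 × C: 2 H each → 4
  1 × Br: no H
  1 × C: 3 H
  1 × C: 1 H
  1 × N: 2 H
  Total hydrogens = 18.
Molecular formula: C20H18BrN

C20H18BrN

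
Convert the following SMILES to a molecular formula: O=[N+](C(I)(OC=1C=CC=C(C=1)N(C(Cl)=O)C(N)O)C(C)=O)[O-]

C11H11ClIN3O6

Heavy atoms from the SMILES: 11 C, 1 Cl, 1 I, 3 N, 6 O.
Implicit hydrogens by atom environment:
  4 × C (aromatic): 1 H each → 4
  4 × O: no H
  3 × C: no H
  2 × C (aromatic): no H
  1 × C: 3 H
  1 × C: 1 H
  1 × Cl: no H
  1 × I: no H
  1 × N: 2 H
  1 × N (charge +1): no H
  1 × N: no H
  1 × O: 1 H
  1 × O (charge -1): no H
  Total hydrogens = 11.
Molecular formula: C11H11ClIN3O6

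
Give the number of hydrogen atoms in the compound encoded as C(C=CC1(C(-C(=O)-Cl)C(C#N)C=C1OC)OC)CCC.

20

Hydrogens are implicit in SMILES; fill each atom to its normal valence:
  5 × C: 1 H each → 5
  4 × C: no H
  3 × C: 3 H each → 9
  3 × C: 2 H each → 6
  3 × O: no H
  1 × Cl: no H
  1 × N: no H
  Total hydrogens = 20.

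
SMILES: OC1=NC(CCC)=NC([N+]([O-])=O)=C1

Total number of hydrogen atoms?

9

Hydrogens are implicit in SMILES; fill each atom to its normal valence:
  3 × C (aromatic): no H
  2 × C: 2 H each → 4
  2 × N (aromatic): no H
  1 × C: 3 H
  1 × C (aromatic): 1 H
  1 × N (charge +1): no H
  1 × O: 1 H
  1 × O: no H
  1 × O (charge -1): no H
  Total hydrogens = 9.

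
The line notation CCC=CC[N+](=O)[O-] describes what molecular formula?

C5H9NO2

Heavy atoms from the SMILES: 5 C, 1 N, 2 O.
Implicit hydrogens by atom environment:
  2 × C: 2 H each → 4
  2 × C: 1 H each → 2
  1 × C: 3 H
  1 × N (charge +1): no H
  1 × O: no H
  1 × O (charge -1): no H
  Total hydrogens = 9.
Molecular formula: C5H9NO2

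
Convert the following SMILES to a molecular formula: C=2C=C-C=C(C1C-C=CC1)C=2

C11H12

Heavy atoms from the SMILES: 11 C.
Implicit hydrogens by atom environment:
  5 × C (aromatic): 1 H each → 5
  3 × C: 1 H each → 3
  2 × C: 2 H each → 4
  1 × C (aromatic): no H
  Total hydrogens = 12.
Molecular formula: C11H12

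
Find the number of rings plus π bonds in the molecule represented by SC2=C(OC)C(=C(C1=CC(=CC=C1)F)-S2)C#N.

9

Molecular formula from the SMILES: C12H8FNOS2.
DoU = (2C + 2 + N − H − X)/2 = (2·12 + 2 + 1 − 8 − 1)/2 = 18/2 = 9.
(Structurally: 2 ring(s) + 7 π bond(s) = 9.)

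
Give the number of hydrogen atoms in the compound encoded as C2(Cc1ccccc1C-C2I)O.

Hydrogens are implicit in SMILES; fill each atom to its normal valence:
  4 × C (aromatic): 1 H each → 4
  2 × C: 2 H each → 4
  2 × C: 1 H each → 2
  2 × C (aromatic): no H
  1 × I: no H
  1 × O: 1 H
  Total hydrogens = 11.

11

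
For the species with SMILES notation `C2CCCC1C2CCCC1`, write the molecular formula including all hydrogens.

C10H18

Heavy atoms from the SMILES: 10 C.
Implicit hydrogens by atom environment:
  8 × C: 2 H each → 16
  2 × C: 1 H each → 2
  Total hydrogens = 18.
Molecular formula: C10H18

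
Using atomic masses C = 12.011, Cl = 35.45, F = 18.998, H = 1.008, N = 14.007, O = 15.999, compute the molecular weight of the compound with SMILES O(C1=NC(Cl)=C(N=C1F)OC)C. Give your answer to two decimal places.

Molecular formula: C6H6ClFN2O2.
M = 6×12.011 + 1×35.45 + 1×18.998 + 6×1.008 + 2×14.007 + 2×15.999 = 192.57 g/mol.

192.57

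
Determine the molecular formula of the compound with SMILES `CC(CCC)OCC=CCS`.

C9H18OS

Heavy atoms from the SMILES: 9 C, 1 O, 1 S.
Implicit hydrogens by atom environment:
  4 × C: 2 H each → 8
  3 × C: 1 H each → 3
  2 × C: 3 H each → 6
  1 × O: no H
  1 × S: 1 H
  Total hydrogens = 18.
Molecular formula: C9H18OS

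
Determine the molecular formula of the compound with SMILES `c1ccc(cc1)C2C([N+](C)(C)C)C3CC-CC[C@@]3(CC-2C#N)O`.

Heavy atoms from the SMILES: 20 C, 2 N, 1 O.
Implicit hydrogens by atom environment:
  5 × C: 2 H each → 10
  5 × C (aromatic): 1 H each → 5
  4 × C: 1 H each → 4
  3 × C: 3 H each → 9
  2 × C: no H
  1 × C (aromatic): no H
  1 × N: no H
  1 × N (charge +1): no H
  1 × O: 1 H
  Total hydrogens = 29.
Net charge +1.
Molecular formula: C20H29N2O+

C20H29N2O+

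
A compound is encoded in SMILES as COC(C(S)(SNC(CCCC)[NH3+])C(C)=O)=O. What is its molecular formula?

C10H21N2O3S2+

Heavy atoms from the SMILES: 10 C, 2 N, 3 O, 2 S.
Implicit hydrogens by atom environment:
  3 × C: 3 H each → 9
  3 × C: 2 H each → 6
  3 × C: no H
  3 × O: no H
  1 × C: 1 H
  1 × N (charge +1): 3 H
  1 × N: 1 H
  1 × S: 1 H
  1 × S: no H
  Total hydrogens = 21.
Net charge +1.
Molecular formula: C10H21N2O3S2+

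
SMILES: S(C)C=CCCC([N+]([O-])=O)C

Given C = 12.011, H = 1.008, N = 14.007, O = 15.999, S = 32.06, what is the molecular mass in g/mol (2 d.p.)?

175.25

Molecular formula: C7H13NO2S.
M = 7×12.011 + 13×1.008 + 1×14.007 + 2×15.999 + 1×32.06 = 175.25 g/mol.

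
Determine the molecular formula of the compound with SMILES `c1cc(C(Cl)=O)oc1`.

Heavy atoms from the SMILES: 5 C, 1 Cl, 2 O.
Implicit hydrogens by atom environment:
  3 × C (aromatic): 1 H each → 3
  1 × C (aromatic): no H
  1 × C: no H
  1 × Cl: no H
  1 × O (aromatic): no H
  1 × O: no H
  Total hydrogens = 3.
Molecular formula: C5H3ClO2

C5H3ClO2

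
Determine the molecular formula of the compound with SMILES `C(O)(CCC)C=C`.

C6H12O

Heavy atoms from the SMILES: 6 C, 1 O.
Implicit hydrogens by atom environment:
  3 × C: 2 H each → 6
  2 × C: 1 H each → 2
  1 × C: 3 H
  1 × O: 1 H
  Total hydrogens = 12.
Molecular formula: C6H12O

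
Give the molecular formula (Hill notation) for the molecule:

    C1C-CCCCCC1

Heavy atoms from the SMILES: 8 C.
Implicit hydrogens by atom environment:
  8 × C: 2 H each → 16
  Total hydrogens = 16.
Molecular formula: C8H16

C8H16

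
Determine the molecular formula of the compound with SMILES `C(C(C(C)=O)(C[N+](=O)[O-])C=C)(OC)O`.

Heavy atoms from the SMILES: 8 C, 1 N, 5 O.
Implicit hydrogens by atom environment:
  3 × O: no H
  2 × C: 3 H each → 6
  2 × C: 2 H each → 4
  2 × C: 1 H each → 2
  2 × C: no H
  1 × N (charge +1): no H
  1 × O: 1 H
  1 × O (charge -1): no H
  Total hydrogens = 13.
Molecular formula: C8H13NO5

C8H13NO5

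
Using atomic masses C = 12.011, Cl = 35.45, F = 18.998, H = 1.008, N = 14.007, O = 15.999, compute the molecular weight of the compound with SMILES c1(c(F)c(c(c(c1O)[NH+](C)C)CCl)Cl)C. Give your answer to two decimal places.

253.12

Molecular formula: C10H13Cl2FNO+.
M = 10×12.011 + 2×35.45 + 1×18.998 + 13×1.008 + 1×14.007 + 1×15.999 = 253.12 g/mol.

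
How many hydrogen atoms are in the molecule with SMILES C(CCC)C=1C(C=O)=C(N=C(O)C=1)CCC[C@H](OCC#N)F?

21

Hydrogens are implicit in SMILES; fill each atom to its normal valence:
  7 × C: 2 H each → 14
  4 × C (aromatic): no H
  2 × C: 1 H each → 2
  2 × O: no H
  1 × C: 3 H
  1 × C (aromatic): 1 H
  1 × C: no H
  1 × F: no H
  1 × N (aromatic): no H
  1 × N: no H
  1 × O: 1 H
  Total hydrogens = 21.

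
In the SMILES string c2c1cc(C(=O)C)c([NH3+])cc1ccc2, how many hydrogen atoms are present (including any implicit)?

12

Hydrogens are implicit in SMILES; fill each atom to its normal valence:
  6 × C (aromatic): 1 H each → 6
  4 × C (aromatic): no H
  1 × C: 3 H
  1 × C: no H
  1 × N (charge +1): 3 H
  1 × O: no H
  Total hydrogens = 12.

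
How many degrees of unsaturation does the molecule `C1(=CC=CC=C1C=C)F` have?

Molecular formula from the SMILES: C8H7F.
DoU = (2C + 2 + N − H − X)/2 = (2·8 + 2 + 0 − 7 − 1)/2 = 10/2 = 5.
(Structurally: 1 ring(s) + 4 π bond(s) = 5.)

5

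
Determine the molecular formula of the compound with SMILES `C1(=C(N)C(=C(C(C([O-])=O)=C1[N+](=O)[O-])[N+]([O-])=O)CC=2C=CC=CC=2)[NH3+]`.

C14H12N4O6

Heavy atoms from the SMILES: 14 C, 4 N, 6 O.
Implicit hydrogens by atom environment:
  7 × C (aromatic): no H
  5 × C (aromatic): 1 H each → 5
  3 × O: no H
  3 × O (charge -1): no H
  2 × N (charge +1): no H
  1 × C: 2 H
  1 × C: no H
  1 × N (charge +1): 3 H
  1 × N: 2 H
  Total hydrogens = 12.
Molecular formula: C14H12N4O6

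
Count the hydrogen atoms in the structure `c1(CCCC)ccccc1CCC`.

Hydrogens are implicit in SMILES; fill each atom to its normal valence:
  5 × C: 2 H each → 10
  4 × C (aromatic): 1 H each → 4
  2 × C: 3 H each → 6
  2 × C (aromatic): no H
  Total hydrogens = 20.

20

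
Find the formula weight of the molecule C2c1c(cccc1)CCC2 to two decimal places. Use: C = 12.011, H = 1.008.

132.21

Molecular formula: C10H12.
M = 10×12.011 + 12×1.008 = 132.21 g/mol.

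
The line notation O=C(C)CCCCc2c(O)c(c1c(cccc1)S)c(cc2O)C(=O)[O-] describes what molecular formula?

C19H19O5S-

Heavy atoms from the SMILES: 19 C, 5 O, 1 S.
Implicit hydrogens by atom environment:
  7 × C (aromatic): no H
  5 × C (aromatic): 1 H each → 5
  4 × C: 2 H each → 8
  2 × C: no H
  2 × O: 1 H each → 2
  2 × O: no H
  1 × C: 3 H
  1 × O (charge -1): no H
  1 × S: 1 H
  Total hydrogens = 19.
Net charge -1.
Molecular formula: C19H19O5S-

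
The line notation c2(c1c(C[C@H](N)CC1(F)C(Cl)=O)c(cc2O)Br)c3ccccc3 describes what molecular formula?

Heavy atoms from the SMILES: 1 Br, 17 C, 1 Cl, 1 F, 1 N, 2 O.
Implicit hydrogens by atom environment:
  6 × C (aromatic): 1 H each → 6
  6 × C (aromatic): no H
  2 × C: 2 H each → 4
  2 × C: no H
  1 × Br: no H
  1 × C: 1 H
  1 × Cl: no H
  1 × F: no H
  1 × N: 2 H
  1 × O: 1 H
  1 × O: no H
  Total hydrogens = 14.
Molecular formula: C17H14BrClFNO2

C17H14BrClFNO2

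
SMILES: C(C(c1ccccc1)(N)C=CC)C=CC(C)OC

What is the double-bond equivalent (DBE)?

6

Molecular formula from the SMILES: C16H23NO.
DoU = (2C + 2 + N − H − X)/2 = (2·16 + 2 + 1 − 23 − 0)/2 = 12/2 = 6.
(Structurally: 1 ring(s) + 5 π bond(s) = 6.)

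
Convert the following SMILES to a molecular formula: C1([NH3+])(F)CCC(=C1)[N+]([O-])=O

Heavy atoms from the SMILES: 5 C, 1 F, 2 N, 2 O.
Implicit hydrogens by atom environment:
  2 × C: 2 H each → 4
  2 × C: no H
  1 × C: 1 H
  1 × F: no H
  1 × N (charge +1): 3 H
  1 × N (charge +1): no H
  1 × O: no H
  1 × O (charge -1): no H
  Total hydrogens = 8.
Net charge +1.
Molecular formula: C5H8FN2O2+

C5H8FN2O2+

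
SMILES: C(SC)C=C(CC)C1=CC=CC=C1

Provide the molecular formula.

Heavy atoms from the SMILES: 12 C, 1 S.
Implicit hydrogens by atom environment:
  5 × C (aromatic): 1 H each → 5
  2 × C: 3 H each → 6
  2 × C: 2 H each → 4
  1 × C: 1 H
  1 × C: no H
  1 × C (aromatic): no H
  1 × S: no H
  Total hydrogens = 16.
Molecular formula: C12H16S

C12H16S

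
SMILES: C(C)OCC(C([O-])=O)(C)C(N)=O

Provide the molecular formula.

C7H12NO4-

Heavy atoms from the SMILES: 7 C, 1 N, 4 O.
Implicit hydrogens by atom environment:
  3 × C: no H
  3 × O: no H
  2 × C: 3 H each → 6
  2 × C: 2 H each → 4
  1 × N: 2 H
  1 × O (charge -1): no H
  Total hydrogens = 12.
Net charge -1.
Molecular formula: C7H12NO4-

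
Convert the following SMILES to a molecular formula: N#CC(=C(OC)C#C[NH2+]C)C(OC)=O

C9H11N2O3+

Heavy atoms from the SMILES: 9 C, 2 N, 3 O.
Implicit hydrogens by atom environment:
  6 × C: no H
  3 × C: 3 H each → 9
  3 × O: no H
  1 × N (charge +1): 2 H
  1 × N: no H
  Total hydrogens = 11.
Net charge +1.
Molecular formula: C9H11N2O3+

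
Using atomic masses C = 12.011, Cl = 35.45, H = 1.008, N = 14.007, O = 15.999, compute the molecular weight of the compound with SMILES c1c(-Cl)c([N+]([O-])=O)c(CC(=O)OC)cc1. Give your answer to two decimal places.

Molecular formula: C9H8ClNO4.
M = 9×12.011 + 1×35.45 + 8×1.008 + 1×14.007 + 4×15.999 = 229.62 g/mol.

229.62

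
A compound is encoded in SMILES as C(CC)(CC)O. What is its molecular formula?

C5H12O

Heavy atoms from the SMILES: 5 C, 1 O.
Implicit hydrogens by atom environment:
  2 × C: 3 H each → 6
  2 × C: 2 H each → 4
  1 × C: 1 H
  1 × O: 1 H
  Total hydrogens = 12.
Molecular formula: C5H12O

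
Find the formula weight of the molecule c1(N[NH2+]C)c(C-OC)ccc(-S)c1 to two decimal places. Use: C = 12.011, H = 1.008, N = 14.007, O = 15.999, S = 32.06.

Molecular formula: C9H15N2OS+.
M = 9×12.011 + 15×1.008 + 2×14.007 + 1×15.999 + 1×32.06 = 199.29 g/mol.

199.29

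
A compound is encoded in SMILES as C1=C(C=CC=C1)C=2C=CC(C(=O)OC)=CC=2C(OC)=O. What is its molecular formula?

C16H14O4

Heavy atoms from the SMILES: 16 C, 4 O.
Implicit hydrogens by atom environment:
  8 × C (aromatic): 1 H each → 8
  4 × C (aromatic): no H
  4 × O: no H
  2 × C: 3 H each → 6
  2 × C: no H
  Total hydrogens = 14.
Molecular formula: C16H14O4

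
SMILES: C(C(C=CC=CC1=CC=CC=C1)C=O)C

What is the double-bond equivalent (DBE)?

7

Molecular formula from the SMILES: C14H16O.
DoU = (2C + 2 + N − H − X)/2 = (2·14 + 2 + 0 − 16 − 0)/2 = 14/2 = 7.
(Structurally: 1 ring(s) + 6 π bond(s) = 7.)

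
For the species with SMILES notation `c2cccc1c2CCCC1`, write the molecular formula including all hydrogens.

Heavy atoms from the SMILES: 10 C.
Implicit hydrogens by atom environment:
  4 × C: 2 H each → 8
  4 × C (aromatic): 1 H each → 4
  2 × C (aromatic): no H
  Total hydrogens = 12.
Molecular formula: C10H12

C10H12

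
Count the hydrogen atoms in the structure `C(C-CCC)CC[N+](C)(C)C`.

Hydrogens are implicit in SMILES; fill each atom to its normal valence:
  6 × C: 2 H each → 12
  4 × C: 3 H each → 12
  1 × N (charge +1): no H
  Total hydrogens = 24.

24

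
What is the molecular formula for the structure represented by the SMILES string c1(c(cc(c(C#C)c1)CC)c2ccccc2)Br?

C16H13Br

Heavy atoms from the SMILES: 1 Br, 16 C.
Implicit hydrogens by atom environment:
  7 × C (aromatic): 1 H each → 7
  5 × C (aromatic): no H
  1 × Br: no H
  1 × C: 3 H
  1 × C: 2 H
  1 × C: 1 H
  1 × C: no H
  Total hydrogens = 13.
Molecular formula: C16H13Br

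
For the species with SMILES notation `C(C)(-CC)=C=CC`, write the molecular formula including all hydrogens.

Heavy atoms from the SMILES: 7 C.
Implicit hydrogens by atom environment:
  3 × C: 3 H each → 9
  2 × C: no H
  1 × C: 2 H
  1 × C: 1 H
  Total hydrogens = 12.
Molecular formula: C7H12

C7H12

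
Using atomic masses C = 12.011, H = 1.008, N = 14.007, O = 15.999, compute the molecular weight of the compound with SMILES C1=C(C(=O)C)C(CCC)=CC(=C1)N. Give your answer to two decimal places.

177.25

Molecular formula: C11H15NO.
M = 11×12.011 + 15×1.008 + 1×14.007 + 1×15.999 = 177.25 g/mol.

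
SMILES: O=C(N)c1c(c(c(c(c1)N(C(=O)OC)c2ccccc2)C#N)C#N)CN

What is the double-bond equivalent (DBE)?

14

Molecular formula from the SMILES: C18H15N5O3.
DoU = (2C + 2 + N − H − X)/2 = (2·18 + 2 + 5 − 15 − 0)/2 = 28/2 = 14.
(Structurally: 2 ring(s) + 12 π bond(s) = 14.)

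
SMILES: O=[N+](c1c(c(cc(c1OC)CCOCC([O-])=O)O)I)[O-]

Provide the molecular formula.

C11H11INO7-

Heavy atoms from the SMILES: 11 C, 1 I, 1 N, 7 O.
Implicit hydrogens by atom environment:
  5 × C (aromatic): no H
  4 × O: no H
  3 × C: 2 H each → 6
  2 × O (charge -1): no H
  1 × C: 3 H
  1 × C (aromatic): 1 H
  1 × C: no H
  1 × I: no H
  1 × N (charge +1): no H
  1 × O: 1 H
  Total hydrogens = 11.
Net charge -1.
Molecular formula: C11H11INO7-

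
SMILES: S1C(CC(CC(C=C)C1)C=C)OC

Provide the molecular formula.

C11H18OS

Heavy atoms from the SMILES: 11 C, 1 O, 1 S.
Implicit hydrogens by atom environment:
  5 × C: 2 H each → 10
  5 × C: 1 H each → 5
  1 × C: 3 H
  1 × O: no H
  1 × S: no H
  Total hydrogens = 18.
Molecular formula: C11H18OS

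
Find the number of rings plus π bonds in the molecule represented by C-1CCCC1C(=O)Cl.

Molecular formula from the SMILES: C6H9ClO.
DoU = (2C + 2 + N − H − X)/2 = (2·6 + 2 + 0 − 9 − 1)/2 = 4/2 = 2.
(Structurally: 1 ring(s) + 1 π bond(s) = 2.)

2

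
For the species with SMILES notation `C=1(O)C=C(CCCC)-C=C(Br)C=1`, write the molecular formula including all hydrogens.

C10H13BrO

Heavy atoms from the SMILES: 1 Br, 10 C, 1 O.
Implicit hydrogens by atom environment:
  3 × C: 2 H each → 6
  3 × C (aromatic): 1 H each → 3
  3 × C (aromatic): no H
  1 × Br: no H
  1 × C: 3 H
  1 × O: 1 H
  Total hydrogens = 13.
Molecular formula: C10H13BrO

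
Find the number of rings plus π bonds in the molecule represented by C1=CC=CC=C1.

4

Molecular formula from the SMILES: C6H6.
DoU = (2C + 2 + N − H − X)/2 = (2·6 + 2 + 0 − 6 − 0)/2 = 8/2 = 4.
(Structurally: 1 ring(s) + 3 π bond(s) = 4.)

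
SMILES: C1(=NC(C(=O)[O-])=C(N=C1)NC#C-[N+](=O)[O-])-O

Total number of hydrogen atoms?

3

Hydrogens are implicit in SMILES; fill each atom to its normal valence:
  3 × C (aromatic): no H
  3 × C: no H
  2 × N (aromatic): no H
  2 × O: no H
  2 × O (charge -1): no H
  1 × C (aromatic): 1 H
  1 × N: 1 H
  1 × N (charge +1): no H
  1 × O: 1 H
  Total hydrogens = 3.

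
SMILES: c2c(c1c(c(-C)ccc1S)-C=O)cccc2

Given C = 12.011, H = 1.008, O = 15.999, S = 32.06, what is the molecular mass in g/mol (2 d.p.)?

228.31

Molecular formula: C14H12OS.
M = 14×12.011 + 12×1.008 + 1×15.999 + 1×32.06 = 228.31 g/mol.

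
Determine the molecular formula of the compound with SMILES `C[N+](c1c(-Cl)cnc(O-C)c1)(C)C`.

C9H14ClN2O+

Heavy atoms from the SMILES: 9 C, 1 Cl, 2 N, 1 O.
Implicit hydrogens by atom environment:
  4 × C: 3 H each → 12
  3 × C (aromatic): no H
  2 × C (aromatic): 1 H each → 2
  1 × Cl: no H
  1 × N (aromatic): no H
  1 × N (charge +1): no H
  1 × O: no H
  Total hydrogens = 14.
Net charge +1.
Molecular formula: C9H14ClN2O+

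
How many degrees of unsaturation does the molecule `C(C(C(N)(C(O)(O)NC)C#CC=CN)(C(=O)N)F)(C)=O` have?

Molecular formula from the SMILES: C11H17FN4O4.
DoU = (2C + 2 + N − H − X)/2 = (2·11 + 2 + 4 − 17 − 1)/2 = 10/2 = 5.
(Structurally: 0 ring(s) + 5 π bond(s) = 5.)

5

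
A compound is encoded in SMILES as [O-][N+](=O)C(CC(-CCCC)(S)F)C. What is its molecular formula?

C8H16FNO2S

Heavy atoms from the SMILES: 8 C, 1 F, 1 N, 2 O, 1 S.
Implicit hydrogens by atom environment:
  4 × C: 2 H each → 8
  2 × C: 3 H each → 6
  1 × C: 1 H
  1 × C: no H
  1 × F: no H
  1 × N (charge +1): no H
  1 × O: no H
  1 × O (charge -1): no H
  1 × S: 1 H
  Total hydrogens = 16.
Molecular formula: C8H16FNO2S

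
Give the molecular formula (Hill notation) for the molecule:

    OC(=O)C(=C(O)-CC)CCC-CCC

C11H20O3

Heavy atoms from the SMILES: 11 C, 3 O.
Implicit hydrogens by atom environment:
  6 × C: 2 H each → 12
  3 × C: no H
  2 × C: 3 H each → 6
  2 × O: 1 H each → 2
  1 × O: no H
  Total hydrogens = 20.
Molecular formula: C11H20O3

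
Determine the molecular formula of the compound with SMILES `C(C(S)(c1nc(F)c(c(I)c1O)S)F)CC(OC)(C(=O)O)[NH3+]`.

C11H14F2IN2O4S2+

Heavy atoms from the SMILES: 11 C, 2 F, 1 I, 2 N, 4 O, 2 S.
Implicit hydrogens by atom environment:
  5 × C (aromatic): no H
  3 × C: no H
  2 × C: 2 H each → 4
  2 × F: no H
  2 × O: 1 H each → 2
  2 × O: no H
  2 × S: 1 H each → 2
  1 × C: 3 H
  1 × I: no H
  1 × N (charge +1): 3 H
  1 × N (aromatic): no H
  Total hydrogens = 14.
Net charge +1.
Molecular formula: C11H14F2IN2O4S2+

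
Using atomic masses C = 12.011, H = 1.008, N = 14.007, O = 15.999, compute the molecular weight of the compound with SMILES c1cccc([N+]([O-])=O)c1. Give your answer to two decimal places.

123.11

Molecular formula: C6H5NO2.
M = 6×12.011 + 5×1.008 + 1×14.007 + 2×15.999 = 123.11 g/mol.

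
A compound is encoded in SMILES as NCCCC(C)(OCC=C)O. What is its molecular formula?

C8H17NO2

Heavy atoms from the SMILES: 8 C, 1 N, 2 O.
Implicit hydrogens by atom environment:
  5 × C: 2 H each → 10
  1 × C: 3 H
  1 × C: 1 H
  1 × C: no H
  1 × N: 2 H
  1 × O: 1 H
  1 × O: no H
  Total hydrogens = 17.
Molecular formula: C8H17NO2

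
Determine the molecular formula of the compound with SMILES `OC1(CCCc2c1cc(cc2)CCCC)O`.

C14H20O2

Heavy atoms from the SMILES: 14 C, 2 O.
Implicit hydrogens by atom environment:
  6 × C: 2 H each → 12
  3 × C (aromatic): 1 H each → 3
  3 × C (aromatic): no H
  2 × O: 1 H each → 2
  1 × C: 3 H
  1 × C: no H
  Total hydrogens = 20.
Molecular formula: C14H20O2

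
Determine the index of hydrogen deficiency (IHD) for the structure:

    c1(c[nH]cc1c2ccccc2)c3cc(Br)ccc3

11

Molecular formula from the SMILES: C16H12BrN.
DoU = (2C + 2 + N − H − X)/2 = (2·16 + 2 + 1 − 12 − 1)/2 = 22/2 = 11.
(Structurally: 3 ring(s) + 8 π bond(s) = 11.)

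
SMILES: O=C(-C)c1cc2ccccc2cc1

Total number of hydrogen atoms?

10

Hydrogens are implicit in SMILES; fill each atom to its normal valence:
  7 × C (aromatic): 1 H each → 7
  3 × C (aromatic): no H
  1 × C: 3 H
  1 × C: no H
  1 × O: no H
  Total hydrogens = 10.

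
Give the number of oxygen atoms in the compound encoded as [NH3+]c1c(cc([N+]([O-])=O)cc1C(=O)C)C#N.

3

The symbol for oxygen appears 3 times in the SMILES.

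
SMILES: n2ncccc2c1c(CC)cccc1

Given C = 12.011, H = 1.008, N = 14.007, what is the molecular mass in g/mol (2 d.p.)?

184.24

Molecular formula: C12H12N2.
M = 12×12.011 + 12×1.008 + 2×14.007 = 184.24 g/mol.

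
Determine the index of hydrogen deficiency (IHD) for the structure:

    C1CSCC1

1

Molecular formula from the SMILES: C4H8S.
DoU = (2C + 2 + N − H − X)/2 = (2·4 + 2 + 0 − 8 − 0)/2 = 2/2 = 1.
(Structurally: 1 ring(s) + 0 π bond(s) = 1.)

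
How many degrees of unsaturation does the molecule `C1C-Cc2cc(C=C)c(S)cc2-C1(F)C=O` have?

7

Molecular formula from the SMILES: C13H13FOS.
DoU = (2C + 2 + N − H − X)/2 = (2·13 + 2 + 0 − 13 − 1)/2 = 14/2 = 7.
(Structurally: 2 ring(s) + 5 π bond(s) = 7.)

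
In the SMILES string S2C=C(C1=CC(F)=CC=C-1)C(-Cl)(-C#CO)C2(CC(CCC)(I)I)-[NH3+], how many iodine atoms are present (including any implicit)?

The symbol for iodine appears 2 times in the SMILES.

2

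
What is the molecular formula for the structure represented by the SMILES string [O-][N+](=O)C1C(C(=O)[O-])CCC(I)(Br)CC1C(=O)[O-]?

[C9H9BrINO6]2-

Heavy atoms from the SMILES: 1 Br, 9 C, 1 I, 1 N, 6 O.
Implicit hydrogens by atom environment:
  3 × C: 2 H each → 6
  3 × C: 1 H each → 3
  3 × C: no H
  3 × O: no H
  3 × O (charge -1): no H
  1 × Br: no H
  1 × I: no H
  1 × N (charge +1): no H
  Total hydrogens = 9.
Net charge -2.
Molecular formula: [C9H9BrINO6]2-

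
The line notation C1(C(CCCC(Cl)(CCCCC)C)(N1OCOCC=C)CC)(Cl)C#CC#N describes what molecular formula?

C21H32Cl2N2O2

Heavy atoms from the SMILES: 21 C, 2 Cl, 2 N, 2 O.
Implicit hydrogens by atom environment:
  11 × C: 2 H each → 22
  6 × C: no H
  3 × C: 3 H each → 9
  2 × Cl: no H
  2 × N: no H
  2 × O: no H
  1 × C: 1 H
  Total hydrogens = 32.
Molecular formula: C21H32Cl2N2O2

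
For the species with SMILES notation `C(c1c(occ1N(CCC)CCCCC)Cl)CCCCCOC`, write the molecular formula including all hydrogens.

Heavy atoms from the SMILES: 19 C, 1 Cl, 1 N, 2 O.
Implicit hydrogens by atom environment:
  12 × C: 2 H each → 24
  3 × C: 3 H each → 9
  3 × C (aromatic): no H
  1 × C (aromatic): 1 H
  1 × Cl: no H
  1 × N: no H
  1 × O (aromatic): no H
  1 × O: no H
  Total hydrogens = 34.
Molecular formula: C19H34ClNO2

C19H34ClNO2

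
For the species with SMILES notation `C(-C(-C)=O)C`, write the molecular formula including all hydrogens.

Heavy atoms from the SMILES: 4 C, 1 O.
Implicit hydrogens by atom environment:
  2 × C: 3 H each → 6
  1 × C: 2 H
  1 × C: no H
  1 × O: no H
  Total hydrogens = 8.
Molecular formula: C4H8O

C4H8O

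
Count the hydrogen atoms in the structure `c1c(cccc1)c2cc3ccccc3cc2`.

12

Hydrogens are implicit in SMILES; fill each atom to its normal valence:
  12 × C (aromatic): 1 H each → 12
  4 × C (aromatic): no H
  Total hydrogens = 12.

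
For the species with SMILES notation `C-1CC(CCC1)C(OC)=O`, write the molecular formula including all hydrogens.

Heavy atoms from the SMILES: 8 C, 2 O.
Implicit hydrogens by atom environment:
  5 × C: 2 H each → 10
  2 × O: no H
  1 × C: 3 H
  1 × C: 1 H
  1 × C: no H
  Total hydrogens = 14.
Molecular formula: C8H14O2

C8H14O2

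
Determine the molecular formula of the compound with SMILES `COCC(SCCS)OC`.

C6H14O2S2

Heavy atoms from the SMILES: 6 C, 2 O, 2 S.
Implicit hydrogens by atom environment:
  3 × C: 2 H each → 6
  2 × C: 3 H each → 6
  2 × O: no H
  1 × C: 1 H
  1 × S: 1 H
  1 × S: no H
  Total hydrogens = 14.
Molecular formula: C6H14O2S2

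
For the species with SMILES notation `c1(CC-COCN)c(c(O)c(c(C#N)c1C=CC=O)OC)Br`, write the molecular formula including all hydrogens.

Heavy atoms from the SMILES: 1 Br, 15 C, 2 N, 4 O.
Implicit hydrogens by atom environment:
  6 × C (aromatic): no H
  4 × C: 2 H each → 8
  3 × C: 1 H each → 3
  3 × O: no H
  1 × Br: no H
  1 × C: 3 H
  1 × C: no H
  1 × N: 2 H
  1 × N: no H
  1 × O: 1 H
  Total hydrogens = 17.
Molecular formula: C15H17BrN2O4

C15H17BrN2O4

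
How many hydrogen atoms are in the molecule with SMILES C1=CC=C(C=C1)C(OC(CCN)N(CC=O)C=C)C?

22

Hydrogens are implicit in SMILES; fill each atom to its normal valence:
  5 × C (aromatic): 1 H each → 5
  4 × C: 2 H each → 8
  4 × C: 1 H each → 4
  2 × O: no H
  1 × C: 3 H
  1 × C (aromatic): no H
  1 × N: 2 H
  1 × N: no H
  Total hydrogens = 22.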